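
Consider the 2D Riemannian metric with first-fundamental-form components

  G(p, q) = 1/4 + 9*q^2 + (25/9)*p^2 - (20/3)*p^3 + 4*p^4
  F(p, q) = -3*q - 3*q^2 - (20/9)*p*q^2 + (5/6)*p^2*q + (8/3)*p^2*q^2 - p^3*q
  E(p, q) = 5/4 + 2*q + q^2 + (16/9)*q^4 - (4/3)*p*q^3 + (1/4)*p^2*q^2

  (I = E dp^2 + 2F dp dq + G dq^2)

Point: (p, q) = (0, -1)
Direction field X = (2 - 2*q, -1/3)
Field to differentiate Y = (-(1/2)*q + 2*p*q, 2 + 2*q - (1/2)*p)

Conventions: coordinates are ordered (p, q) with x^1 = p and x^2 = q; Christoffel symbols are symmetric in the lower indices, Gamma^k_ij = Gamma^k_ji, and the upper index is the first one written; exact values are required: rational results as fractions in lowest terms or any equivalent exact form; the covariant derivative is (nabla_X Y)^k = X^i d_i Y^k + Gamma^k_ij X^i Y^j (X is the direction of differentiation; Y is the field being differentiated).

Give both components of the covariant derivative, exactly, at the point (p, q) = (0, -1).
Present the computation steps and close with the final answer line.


E = 73/36, F = 0, G = 37/4 at the point
E_p = 4/3, E_q = -64/9, F_p = -20/9, F_q = 3, G_p = 0, G_q = -18
EG - F^2 = 2701/144;  g^inv = (144/2701) * [[37/4, 0], [0, 73/36]]
first-kind symbols [ij,l] = (1/2)(d_i g_jl + d_j g_il - d_l g_ij): [pp,p] = E_p/2 = 2/3, [pp,q] = F_p - E_q/2 = 4/3, [pq,p] = E_q/2 = -32/9, [pq,q] = G_p/2 = 0, [qq,p] = F_q - G_p/2 = 3, [qq,q] = G_q/2 = -9
Gamma^p_ij = (G*[ij,p] - F*[ij,q])/(EG - F^2), Gamma^q_ij = (E*[ij,q] - F*[ij,p])/(EG - F^2)
Gamma_ppp = 24/73, Gamma_ppq = -128/73, Gamma_pqq = 108/73, Gamma_qpp = 16/111, Gamma_qpq = 0, Gamma_qqq = -36/37
X = (4, -1/3), Y = (1/2, 0) at the point

Answer: (nabla_X Y)^p = -1005/146, (nabla_X Y)^q = -88/37


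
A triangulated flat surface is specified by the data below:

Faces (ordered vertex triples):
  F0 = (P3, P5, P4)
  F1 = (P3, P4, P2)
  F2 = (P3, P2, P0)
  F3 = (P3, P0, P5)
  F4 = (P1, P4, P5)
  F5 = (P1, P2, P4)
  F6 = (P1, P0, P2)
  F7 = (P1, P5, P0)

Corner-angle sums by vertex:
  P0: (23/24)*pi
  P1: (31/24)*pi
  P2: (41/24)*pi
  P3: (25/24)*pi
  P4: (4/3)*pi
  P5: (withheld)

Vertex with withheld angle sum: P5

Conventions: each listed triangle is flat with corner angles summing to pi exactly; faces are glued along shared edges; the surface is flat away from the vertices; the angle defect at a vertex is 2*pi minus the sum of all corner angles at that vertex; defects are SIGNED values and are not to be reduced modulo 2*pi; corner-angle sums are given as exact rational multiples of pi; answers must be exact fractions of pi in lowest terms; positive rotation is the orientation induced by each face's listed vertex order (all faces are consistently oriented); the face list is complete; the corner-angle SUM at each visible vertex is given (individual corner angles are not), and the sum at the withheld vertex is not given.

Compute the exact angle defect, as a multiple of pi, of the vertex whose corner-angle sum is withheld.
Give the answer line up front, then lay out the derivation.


Answer: defect(P5) = pi/3

V = 6, E = 12, F = 8; chi = V - E + F = 2
Gauss-Bonnet: total defect = 2*pi*chi = 4*pi; visible defects sum to (11/3)*pi


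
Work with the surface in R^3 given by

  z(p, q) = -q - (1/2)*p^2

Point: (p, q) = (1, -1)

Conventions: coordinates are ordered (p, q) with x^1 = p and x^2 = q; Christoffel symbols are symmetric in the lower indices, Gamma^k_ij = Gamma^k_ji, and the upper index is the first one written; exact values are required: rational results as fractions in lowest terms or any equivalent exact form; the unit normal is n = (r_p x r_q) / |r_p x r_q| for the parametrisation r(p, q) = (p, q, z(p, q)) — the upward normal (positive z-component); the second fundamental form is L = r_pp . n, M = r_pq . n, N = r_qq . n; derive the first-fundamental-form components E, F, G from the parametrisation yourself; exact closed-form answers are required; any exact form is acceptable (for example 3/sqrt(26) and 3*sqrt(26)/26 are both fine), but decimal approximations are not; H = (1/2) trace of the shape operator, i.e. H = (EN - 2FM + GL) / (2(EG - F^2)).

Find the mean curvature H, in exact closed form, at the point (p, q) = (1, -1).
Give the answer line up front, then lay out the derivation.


Answer: H = -sqrt(3)/9

z_p = -1, z_q = -1, z_pp = -1, z_pq = 0, z_qq = 0
E = 2, F = 1, G = 2; answer radicand W^2 = 3
unnormalised second-form numerators: l = -1, m = 0, n = 0; L = l/sqrt(3), and similarly M = m/sqrt(W^2), N = n/sqrt(W^2)
H = (E*n - 2*F*m + G*l) / (2*(EG - F^2)*sqrt(W^2)); E*n - 2*F*m + G*l = -2, EG - F^2 = 3, so H = (-1/3)/sqrt(3)


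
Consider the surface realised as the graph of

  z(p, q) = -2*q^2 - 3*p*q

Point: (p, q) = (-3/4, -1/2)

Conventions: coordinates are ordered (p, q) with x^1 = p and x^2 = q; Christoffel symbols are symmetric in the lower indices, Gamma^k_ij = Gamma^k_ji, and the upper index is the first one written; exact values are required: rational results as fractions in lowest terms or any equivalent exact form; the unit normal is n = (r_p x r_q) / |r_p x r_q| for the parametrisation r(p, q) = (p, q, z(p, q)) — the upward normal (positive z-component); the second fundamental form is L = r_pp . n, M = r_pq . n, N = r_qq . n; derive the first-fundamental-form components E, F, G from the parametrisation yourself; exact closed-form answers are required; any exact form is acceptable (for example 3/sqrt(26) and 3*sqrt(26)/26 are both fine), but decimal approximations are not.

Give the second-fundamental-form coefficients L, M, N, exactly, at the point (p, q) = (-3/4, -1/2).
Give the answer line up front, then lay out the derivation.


Answer: L = 0, M = -12*sqrt(341)/341, N = -16*sqrt(341)/341

z_p = 3/2, z_q = 17/4, z_pp = 0, z_pq = -3, z_qq = -4
E = 13/4, F = 51/8, G = 305/16; answer radicand W^2 = 341/16
unnormalised second-form numerators: l = 0, m = -3, n = -4; L = l/sqrt(341/16), and similarly M = m/sqrt(W^2), N = n/sqrt(W^2)


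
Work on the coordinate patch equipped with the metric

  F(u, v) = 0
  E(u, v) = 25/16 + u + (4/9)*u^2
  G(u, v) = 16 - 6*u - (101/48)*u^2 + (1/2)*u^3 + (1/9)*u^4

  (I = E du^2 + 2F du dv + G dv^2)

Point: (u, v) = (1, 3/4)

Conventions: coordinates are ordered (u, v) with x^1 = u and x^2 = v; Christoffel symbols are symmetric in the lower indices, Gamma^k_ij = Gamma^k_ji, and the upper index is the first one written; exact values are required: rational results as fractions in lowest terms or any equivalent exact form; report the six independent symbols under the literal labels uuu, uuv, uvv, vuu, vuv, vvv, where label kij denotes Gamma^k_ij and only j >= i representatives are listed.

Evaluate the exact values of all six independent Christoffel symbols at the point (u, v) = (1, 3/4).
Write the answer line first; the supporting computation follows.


Answer: Gamma_uuu = 136/433, Gamma_uuv = 0, Gamma_uvv = 595/433, Gamma_vuu = 0, Gamma_vuv = -17/35, Gamma_vvv = 0

E = 433/144, F = 0, G = 1225/144 at the point
E_u = 17/9, E_v = 0, F_u = 0, F_v = 0, G_u = -595/72, G_v = 0
EG - F^2 = 530425/20736;  g^inv = (20736/530425) * [[1225/144, 0], [0, 433/144]]
first-kind symbols [ij,l] = (1/2)(d_i g_jl + d_j g_il - d_l g_ij): [uu,u] = E_u/2 = 17/18, [uu,v] = F_u - E_v/2 = 0, [uv,u] = E_v/2 = 0, [uv,v] = G_u/2 = -595/144, [vv,u] = F_v - G_u/2 = 595/144, [vv,v] = G_v/2 = 0
Gamma^u_ij = (G*[ij,u] - F*[ij,v])/(EG - F^2), Gamma^v_ij = (E*[ij,v] - F*[ij,u])/(EG - F^2)


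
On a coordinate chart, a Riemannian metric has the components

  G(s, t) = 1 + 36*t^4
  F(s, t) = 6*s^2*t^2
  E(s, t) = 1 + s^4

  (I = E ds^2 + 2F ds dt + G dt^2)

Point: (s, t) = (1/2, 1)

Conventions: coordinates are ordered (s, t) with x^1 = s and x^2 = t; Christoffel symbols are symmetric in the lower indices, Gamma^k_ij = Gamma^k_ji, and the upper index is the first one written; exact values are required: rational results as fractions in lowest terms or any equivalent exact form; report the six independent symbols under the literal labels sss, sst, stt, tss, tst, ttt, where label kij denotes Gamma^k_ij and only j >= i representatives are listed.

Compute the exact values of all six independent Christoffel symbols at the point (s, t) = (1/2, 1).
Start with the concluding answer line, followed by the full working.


Answer: Gamma_sss = 4/593, Gamma_sst = 0, Gamma_stt = 48/593, Gamma_tss = 96/593, Gamma_tst = 0, Gamma_ttt = 1152/593

E = 17/16, F = 3/2, G = 37 at the point
E_s = 1/2, E_t = 0, F_s = 6, F_t = 3, G_s = 0, G_t = 144
EG - F^2 = 593/16;  g^inv = (16/593) * [[37, -3/2], [-3/2, 17/16]]
first-kind symbols [ij,l] = (1/2)(d_i g_jl + d_j g_il - d_l g_ij): [ss,s] = E_s/2 = 1/4, [ss,t] = F_s - E_t/2 = 6, [st,s] = E_t/2 = 0, [st,t] = G_s/2 = 0, [tt,s] = F_t - G_s/2 = 3, [tt,t] = G_t/2 = 72
Gamma^s_ij = (G*[ij,s] - F*[ij,t])/(EG - F^2), Gamma^t_ij = (E*[ij,t] - F*[ij,s])/(EG - F^2)


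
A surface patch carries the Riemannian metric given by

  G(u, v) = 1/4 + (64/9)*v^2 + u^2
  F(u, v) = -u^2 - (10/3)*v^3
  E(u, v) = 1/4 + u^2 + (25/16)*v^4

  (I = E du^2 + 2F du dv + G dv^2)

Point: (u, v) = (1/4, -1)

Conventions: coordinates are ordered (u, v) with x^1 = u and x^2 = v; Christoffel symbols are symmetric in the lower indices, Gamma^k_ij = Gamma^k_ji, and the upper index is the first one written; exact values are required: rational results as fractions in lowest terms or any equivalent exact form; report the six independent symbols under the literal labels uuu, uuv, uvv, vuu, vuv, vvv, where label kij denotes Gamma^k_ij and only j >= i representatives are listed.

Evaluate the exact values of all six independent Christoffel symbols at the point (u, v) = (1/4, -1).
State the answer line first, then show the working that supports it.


Answer: Gamma_uuu = -15506/7421, Gamma_uuv = -55334/7421, Gamma_uvv = -365180/22263, Gamma_vuu = 9456/7421, Gamma_vuv = 24630/7421, Gamma_vvv = 46524/7421

E = 15/8, F = 157/48, G = 1069/144 at the point
E_u = 1/2, E_v = -25/4, F_u = -1/2, F_v = -10, G_u = 1/2, G_v = -128/9
EG - F^2 = 7421/2304;  g^inv = (2304/7421) * [[1069/144, -157/48], [-157/48, 15/8]]
first-kind symbols [ij,l] = (1/2)(d_i g_jl + d_j g_il - d_l g_ij): [uu,u] = E_u/2 = 1/4, [uu,v] = F_u - E_v/2 = 21/8, [uv,u] = E_v/2 = -25/8, [uv,v] = G_u/2 = 1/4, [vv,u] = F_v - G_u/2 = -41/4, [vv,v] = G_v/2 = -64/9
Gamma^u_ij = (G*[ij,u] - F*[ij,v])/(EG - F^2), Gamma^v_ij = (E*[ij,v] - F*[ij,u])/(EG - F^2)


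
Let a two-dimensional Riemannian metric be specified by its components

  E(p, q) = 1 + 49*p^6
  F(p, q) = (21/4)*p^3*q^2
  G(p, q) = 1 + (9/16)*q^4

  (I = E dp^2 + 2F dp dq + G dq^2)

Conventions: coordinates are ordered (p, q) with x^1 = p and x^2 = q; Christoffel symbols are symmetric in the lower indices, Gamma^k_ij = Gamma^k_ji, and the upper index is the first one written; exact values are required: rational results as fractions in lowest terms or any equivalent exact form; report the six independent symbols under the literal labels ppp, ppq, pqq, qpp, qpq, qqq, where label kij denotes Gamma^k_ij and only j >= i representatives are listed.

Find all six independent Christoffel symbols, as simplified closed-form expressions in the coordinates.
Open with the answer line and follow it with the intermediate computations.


Answer: Gamma_ppp = 2352*p^5/(784*p^6 + 9*q^4 + 16), Gamma_ppq = 0, Gamma_pqq = 168*p^3*q/(784*p^6 + 9*q^4 + 16), Gamma_qpp = 252*p^2*q^2/(784*p^6 + 9*q^4 + 16), Gamma_qpq = 0, Gamma_qqq = 18*q^3/(784*p^6 + 9*q^4 + 16)

E = 1 + 49*p^6; F = (21/4)*p^3*q^2; G = 1 + (9/16)*q^4
Gamma^k_ij = (1/2) g^{kl} (d_i g_jl + d_j g_il - d_l g_ij), with g^inv = (1/(EG-F^2)) [[G, -F], [-F, E]]
first partials: E_p = 294*p^5, E_q = 0, F_p = (63/4)*p^2*q^2, F_q = (21/2)*p^3*q, G_p = 0, G_q = (9/4)*q^3
D = EG - F^2 = 1 + (9/16)*q^4 + 49*p^6
expanded: Gamma^p_pp = (G E_p - 2F F_p + F E_q)/(2D), Gamma^p_pq = (G E_q - F G_p)/(2D), Gamma^p_qq = (2G F_q - G G_p - F G_q)/(2D), Gamma^q_pp = (2E F_p - E E_q - F E_p)/(2D), Gamma^q_pq = (E G_p - F E_q)/(2D), Gamma^q_qq = (E G_q - 2F F_q + F G_p)/(2D); substitute and cancel common factors


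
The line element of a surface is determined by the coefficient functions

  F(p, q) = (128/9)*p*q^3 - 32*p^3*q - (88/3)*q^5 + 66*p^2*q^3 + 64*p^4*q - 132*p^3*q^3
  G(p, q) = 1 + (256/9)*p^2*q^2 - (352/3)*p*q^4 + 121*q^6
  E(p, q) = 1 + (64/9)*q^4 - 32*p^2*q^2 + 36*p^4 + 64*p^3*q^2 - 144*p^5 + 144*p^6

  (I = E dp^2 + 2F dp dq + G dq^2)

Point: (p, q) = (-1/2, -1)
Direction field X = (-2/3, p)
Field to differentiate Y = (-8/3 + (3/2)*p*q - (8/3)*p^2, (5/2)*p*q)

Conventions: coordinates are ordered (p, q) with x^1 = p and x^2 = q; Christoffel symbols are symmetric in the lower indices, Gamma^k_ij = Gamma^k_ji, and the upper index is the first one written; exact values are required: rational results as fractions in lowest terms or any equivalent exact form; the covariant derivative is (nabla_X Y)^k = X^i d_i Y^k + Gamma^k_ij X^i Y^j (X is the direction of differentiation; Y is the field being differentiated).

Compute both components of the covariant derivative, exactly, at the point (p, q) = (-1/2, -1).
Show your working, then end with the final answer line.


E = 10/9, F = -41/9, G = 1690/9 at the point
E_p = -10, E_q = 32/9, F_p = 1861/9, F_q = -61, G_p = -1312/9, G_q = -8774/9
EG - F^2 = 1691/9;  g^inv = (9/1691) * [[1690/9, 41/9], [41/9, 10/9]]
first-kind symbols [ij,l] = (1/2)(d_i g_jl + d_j g_il - d_l g_ij): [pp,p] = E_p/2 = -5, [pp,q] = F_p - E_q/2 = 205, [pq,p] = E_q/2 = 16/9, [pq,q] = G_p/2 = -656/9, [qq,p] = F_q - G_p/2 = 107/9, [qq,q] = G_q/2 = -4387/9
Gamma^p_ij = (G*[ij,p] - F*[ij,q])/(EG - F^2), Gamma^q_ij = (E*[ij,q] - F*[ij,p])/(EG - F^2)
Gamma_ppp = -45/1691, Gamma_ppq = 16/1691, Gamma_pqq = 107/1691, Gamma_qpp = 1845/1691, Gamma_qpq = -656/1691, Gamma_qqq = -4387/1691
X = (-2/3, -1/2), Y = (-31/12, 5/4) at the point

Answer: (nabla_X Y)^p = -29453/60876, (nabla_X Y)^q = 113927/20292


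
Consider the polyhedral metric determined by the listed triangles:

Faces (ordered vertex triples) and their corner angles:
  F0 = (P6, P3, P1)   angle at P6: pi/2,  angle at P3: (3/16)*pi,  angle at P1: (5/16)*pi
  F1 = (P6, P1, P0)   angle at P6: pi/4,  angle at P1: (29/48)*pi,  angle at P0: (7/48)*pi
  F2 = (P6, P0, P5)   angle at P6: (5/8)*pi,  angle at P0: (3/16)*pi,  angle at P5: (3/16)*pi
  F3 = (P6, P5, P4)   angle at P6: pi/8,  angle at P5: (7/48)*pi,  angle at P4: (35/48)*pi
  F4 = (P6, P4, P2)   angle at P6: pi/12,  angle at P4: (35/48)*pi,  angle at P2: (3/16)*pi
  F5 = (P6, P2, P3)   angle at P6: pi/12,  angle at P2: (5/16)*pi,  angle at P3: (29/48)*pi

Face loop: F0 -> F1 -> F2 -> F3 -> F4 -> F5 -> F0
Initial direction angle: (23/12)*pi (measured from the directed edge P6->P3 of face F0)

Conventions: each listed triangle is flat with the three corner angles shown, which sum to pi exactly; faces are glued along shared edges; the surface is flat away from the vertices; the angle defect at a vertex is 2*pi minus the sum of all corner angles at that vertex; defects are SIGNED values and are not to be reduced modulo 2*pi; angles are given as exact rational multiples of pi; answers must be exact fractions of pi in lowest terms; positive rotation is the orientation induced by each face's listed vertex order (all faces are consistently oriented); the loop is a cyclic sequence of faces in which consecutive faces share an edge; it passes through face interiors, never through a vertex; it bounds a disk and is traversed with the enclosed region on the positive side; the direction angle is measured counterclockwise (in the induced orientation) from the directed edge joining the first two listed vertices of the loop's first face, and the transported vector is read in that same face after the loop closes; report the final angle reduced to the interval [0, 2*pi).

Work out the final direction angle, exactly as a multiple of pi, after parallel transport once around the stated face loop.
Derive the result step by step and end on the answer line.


enclosed vertex P6: corner angles sum to (5/3)*pi, defect = 2*pi - (5/3)*pi = pi/3
final direction = starting direction + enclosed defect total, reduced mod 2*pi (induced orientation)
final angle = (23/12)*pi + pi/3 = pi/4 (mod 2*pi)

Answer: final direction angle = pi/4


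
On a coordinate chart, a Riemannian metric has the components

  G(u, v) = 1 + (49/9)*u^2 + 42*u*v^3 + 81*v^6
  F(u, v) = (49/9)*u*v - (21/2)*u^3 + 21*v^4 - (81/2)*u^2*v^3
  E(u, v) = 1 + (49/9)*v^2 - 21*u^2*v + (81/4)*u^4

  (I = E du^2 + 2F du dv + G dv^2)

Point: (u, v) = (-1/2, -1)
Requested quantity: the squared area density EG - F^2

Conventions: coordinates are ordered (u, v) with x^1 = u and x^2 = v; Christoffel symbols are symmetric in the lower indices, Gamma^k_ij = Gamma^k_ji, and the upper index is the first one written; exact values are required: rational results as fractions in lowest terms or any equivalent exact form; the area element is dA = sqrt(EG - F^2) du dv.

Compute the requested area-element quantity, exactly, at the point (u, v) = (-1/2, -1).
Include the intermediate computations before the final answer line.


E = 7465/576, F = 5063/144, G = 3757/36; EG - F^2 = 67001/576

Answer: EG - F^2 = 67001/576


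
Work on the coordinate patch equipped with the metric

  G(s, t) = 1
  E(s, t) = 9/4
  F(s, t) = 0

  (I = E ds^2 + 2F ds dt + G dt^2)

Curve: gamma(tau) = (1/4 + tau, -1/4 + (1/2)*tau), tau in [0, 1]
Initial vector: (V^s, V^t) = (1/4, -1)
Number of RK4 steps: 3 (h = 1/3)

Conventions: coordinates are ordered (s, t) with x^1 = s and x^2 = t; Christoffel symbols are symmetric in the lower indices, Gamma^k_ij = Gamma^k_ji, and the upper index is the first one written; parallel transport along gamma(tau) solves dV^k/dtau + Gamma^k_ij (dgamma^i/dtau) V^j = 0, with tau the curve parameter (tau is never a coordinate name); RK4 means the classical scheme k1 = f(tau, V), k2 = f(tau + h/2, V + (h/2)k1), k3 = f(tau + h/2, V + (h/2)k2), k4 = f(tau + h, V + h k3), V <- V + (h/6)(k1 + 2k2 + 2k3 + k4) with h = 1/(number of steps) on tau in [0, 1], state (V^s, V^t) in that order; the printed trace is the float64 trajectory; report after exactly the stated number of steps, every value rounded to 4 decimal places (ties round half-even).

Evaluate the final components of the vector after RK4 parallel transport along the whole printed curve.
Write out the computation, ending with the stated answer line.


gamma'(tau) = (1, 1/2); f(tau, V)^k = -Gamma^k_ij(gamma(tau)) gamma'^i(tau) V^j; h = 1/3; intermediate values shown to 6 dp
curve data and Christoffel symbols at the stage parameters:
  tau = 0.000000: gamma = (0.250000, -0.250000), gamma' = (1.000000, 0.500000); Gamma_sss = 0.000000, Gamma_sst = 0.000000, Gamma_stt = 0.000000, Gamma_tss = 0.000000, Gamma_tst = 0.000000, Gamma_ttt = 0.000000
  tau = 0.166667: gamma = (0.416667, -0.166667), gamma' = (1.000000, 0.500000); Gamma_sss = 0.000000, Gamma_sst = 0.000000, Gamma_stt = 0.000000, Gamma_tss = 0.000000, Gamma_tst = 0.000000, Gamma_ttt = 0.000000
  tau = 0.333333: gamma = (0.583333, -0.083333), gamma' = (1.000000, 0.500000); Gamma_sss = 0.000000, Gamma_sst = 0.000000, Gamma_stt = 0.000000, Gamma_tss = 0.000000, Gamma_tst = 0.000000, Gamma_ttt = 0.000000
  tau = 0.500000: gamma = (0.750000, 0.000000), gamma' = (1.000000, 0.500000); Gamma_sss = 0.000000, Gamma_sst = 0.000000, Gamma_stt = 0.000000, Gamma_tss = 0.000000, Gamma_tst = 0.000000, Gamma_ttt = 0.000000
  tau = 0.666667: gamma = (0.916667, 0.083333), gamma' = (1.000000, 0.500000); Gamma_sss = 0.000000, Gamma_sst = 0.000000, Gamma_stt = 0.000000, Gamma_tss = 0.000000, Gamma_tst = 0.000000, Gamma_ttt = 0.000000
  tau = 0.833333: gamma = (1.083333, 0.166667), gamma' = (1.000000, 0.500000); Gamma_sss = 0.000000, Gamma_sst = 0.000000, Gamma_stt = 0.000000, Gamma_tss = 0.000000, Gamma_tst = 0.000000, Gamma_ttt = 0.000000
  tau = 1.000000: gamma = (1.250000, 0.250000), gamma' = (1.000000, 0.500000); Gamma_sss = 0.000000, Gamma_sst = 0.000000, Gamma_stt = 0.000000, Gamma_tss = 0.000000, Gamma_tst = 0.000000, Gamma_ttt = 0.000000
step 0: V^s = 0.2500, V^t = -1.0000
step 1: k1 = (0.000000, 0.000000), k2 = (0.000000, 0.000000), k3 = (0.000000, 0.000000), k4 = (0.000000, 0.000000); V <- V + (h/6)(k1 + 2k2 + 2k3 + k4): V^s = 0.2500, V^t = -1.0000
step 2: k1 = (0.000000, 0.000000), k2 = (0.000000, 0.000000), k3 = (0.000000, 0.000000), k4 = (0.000000, 0.000000); V <- V + (h/6)(k1 + 2k2 + 2k3 + k4): V^s = 0.2500, V^t = -1.0000
step 3: k1 = (0.000000, 0.000000), k2 = (0.000000, 0.000000), k3 = (0.000000, 0.000000), k4 = (0.000000, 0.000000); V <- V + (h/6)(k1 + 2k2 + 2k3 + k4): V^s = 0.2500, V^t = -1.0000

Answer: V^s = 0.2500, V^t = -1.0000


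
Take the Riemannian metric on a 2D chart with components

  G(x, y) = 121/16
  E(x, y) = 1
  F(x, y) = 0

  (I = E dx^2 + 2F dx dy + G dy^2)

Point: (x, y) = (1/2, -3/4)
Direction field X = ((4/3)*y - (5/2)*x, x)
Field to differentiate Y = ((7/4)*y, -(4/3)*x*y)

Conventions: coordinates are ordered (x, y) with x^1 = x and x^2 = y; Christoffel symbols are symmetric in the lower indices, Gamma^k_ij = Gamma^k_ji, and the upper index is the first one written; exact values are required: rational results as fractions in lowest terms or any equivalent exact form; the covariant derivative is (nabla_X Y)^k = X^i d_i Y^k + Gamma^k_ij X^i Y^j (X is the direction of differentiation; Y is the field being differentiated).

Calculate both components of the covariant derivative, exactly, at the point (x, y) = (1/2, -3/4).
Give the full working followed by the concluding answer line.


E = 1, F = 0, G = 121/16 at the point
E_x = 0, E_y = 0, F_x = 0, F_y = 0, G_x = 0, G_y = 0
EG - F^2 = 121/16;  g^inv = (16/121) * [[121/16, 0], [0, 1]]
first-kind symbols [ij,l] = (1/2)(d_i g_jl + d_j g_il - d_l g_ij): [xx,x] = E_x/2 = 0, [xx,y] = F_x - E_y/2 = 0, [xy,x] = E_y/2 = 0, [xy,y] = G_x/2 = 0, [yy,x] = F_y - G_x/2 = 0, [yy,y] = G_y/2 = 0
Gamma^x_ij = (G*[ij,x] - F*[ij,y])/(EG - F^2), Gamma^y_ij = (E*[ij,y] - F*[ij,x])/(EG - F^2)
Gamma_xxx = 0, Gamma_xxy = 0, Gamma_xyy = 0, Gamma_yxx = 0, Gamma_yxy = 0, Gamma_yyy = 0
X = (-9/4, 1/2), Y = (-21/16, 1/2) at the point

Answer: (nabla_X Y)^x = 7/8, (nabla_X Y)^y = -31/12


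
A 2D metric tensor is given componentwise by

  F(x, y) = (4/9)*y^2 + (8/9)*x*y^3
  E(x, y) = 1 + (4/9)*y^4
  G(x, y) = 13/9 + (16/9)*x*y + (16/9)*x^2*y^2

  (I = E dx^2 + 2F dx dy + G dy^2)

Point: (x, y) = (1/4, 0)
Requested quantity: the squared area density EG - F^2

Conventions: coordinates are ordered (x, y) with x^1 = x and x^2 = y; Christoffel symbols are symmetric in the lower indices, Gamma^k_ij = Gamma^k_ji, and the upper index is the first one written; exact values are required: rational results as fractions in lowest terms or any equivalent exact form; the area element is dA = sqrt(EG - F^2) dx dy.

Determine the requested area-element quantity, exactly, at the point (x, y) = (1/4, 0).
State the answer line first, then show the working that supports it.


Answer: EG - F^2 = 13/9

E = 1, F = 0, G = 13/9; EG - F^2 = 13/9


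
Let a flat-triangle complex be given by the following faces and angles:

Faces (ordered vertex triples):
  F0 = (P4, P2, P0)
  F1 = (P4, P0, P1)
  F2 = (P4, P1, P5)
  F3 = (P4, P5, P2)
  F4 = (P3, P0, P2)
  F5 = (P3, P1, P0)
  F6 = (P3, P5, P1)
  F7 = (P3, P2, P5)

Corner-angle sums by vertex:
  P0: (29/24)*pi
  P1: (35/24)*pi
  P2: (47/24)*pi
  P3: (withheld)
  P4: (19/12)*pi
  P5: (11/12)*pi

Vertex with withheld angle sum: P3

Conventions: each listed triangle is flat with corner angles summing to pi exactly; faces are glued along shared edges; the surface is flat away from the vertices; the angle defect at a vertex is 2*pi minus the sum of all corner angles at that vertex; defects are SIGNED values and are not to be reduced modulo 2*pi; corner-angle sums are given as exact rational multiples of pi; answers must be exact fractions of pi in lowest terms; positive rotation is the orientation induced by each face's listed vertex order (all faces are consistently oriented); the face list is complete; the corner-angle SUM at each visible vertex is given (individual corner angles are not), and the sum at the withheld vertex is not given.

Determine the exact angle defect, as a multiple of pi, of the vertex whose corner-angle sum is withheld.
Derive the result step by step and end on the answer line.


V = 6, E = 12, F = 8; chi = V - E + F = 2
Gauss-Bonnet: total defect = 2*pi*chi = 4*pi; visible defects sum to (23/8)*pi

Answer: defect(P3) = (9/8)*pi


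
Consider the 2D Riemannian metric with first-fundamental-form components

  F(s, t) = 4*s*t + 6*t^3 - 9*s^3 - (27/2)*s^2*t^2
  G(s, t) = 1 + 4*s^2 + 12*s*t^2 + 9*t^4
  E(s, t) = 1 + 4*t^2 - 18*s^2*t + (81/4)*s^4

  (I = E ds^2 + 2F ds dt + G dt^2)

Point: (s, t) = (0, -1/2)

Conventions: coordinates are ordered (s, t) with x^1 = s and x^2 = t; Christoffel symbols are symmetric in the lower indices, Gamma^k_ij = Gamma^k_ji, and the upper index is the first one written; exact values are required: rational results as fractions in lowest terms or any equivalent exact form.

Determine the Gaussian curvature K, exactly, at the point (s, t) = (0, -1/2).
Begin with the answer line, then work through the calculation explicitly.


Answer: K = -1024/1681

E = 2, F = -3/4, G = 25/16, EG - F^2 = 41/16 at the point
E_s = 0, E_t = -4, F_s = -2, F_t = 9/2, G_s = 3, G_t = -9/2
E_tt = 8, F_st = 4, G_ss = 8
K follows from Brioschi's formula, (det M1 - det M2)/(EG - F^2)^2.
M1 = [[-E_tt/2 + F_st - G_ss/2, E_s/2, F_s - E_t/2], [F_t - G_s/2, E, F], [G_t/2, F, G]] = [[-4, 0, 0], [3, 2, -3/4], [-9/4, -3/4, 25/16]]; det M1 = -41/4
M2 = [[0, E_t/2, G_s/2], [E_t/2, E, F], [G_s/2, F, G]] = [[0, -2, 3/2], [-2, 2, -3/4], [3/2, -3/4, 25/16]]; det M2 = -25/4
det M1 - det M2 = -4; K = -4 / (41/16)^2 = -1024/1681


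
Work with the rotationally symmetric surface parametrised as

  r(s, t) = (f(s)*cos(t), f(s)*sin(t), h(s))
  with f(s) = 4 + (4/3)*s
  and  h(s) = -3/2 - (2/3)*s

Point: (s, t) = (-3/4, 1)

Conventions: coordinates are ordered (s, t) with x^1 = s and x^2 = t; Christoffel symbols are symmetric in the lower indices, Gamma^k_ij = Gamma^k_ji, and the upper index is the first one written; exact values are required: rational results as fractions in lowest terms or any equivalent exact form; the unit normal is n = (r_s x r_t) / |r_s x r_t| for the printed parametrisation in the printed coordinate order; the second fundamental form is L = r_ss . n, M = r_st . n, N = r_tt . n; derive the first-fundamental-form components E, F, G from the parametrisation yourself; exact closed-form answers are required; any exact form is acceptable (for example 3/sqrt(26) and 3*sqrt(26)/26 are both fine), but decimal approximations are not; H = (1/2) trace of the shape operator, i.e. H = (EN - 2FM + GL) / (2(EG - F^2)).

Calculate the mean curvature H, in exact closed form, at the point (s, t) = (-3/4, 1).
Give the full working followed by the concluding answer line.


f = 3, f' = 4/3, f'' = 0, h' = -2/3, h'' = 0
E = 20/9, F = 0, G = 9; answer radicand W^2 = 20/9
unnormalised second-form numerators: l = 0, m = 0, n = -2; L = l/sqrt(20/9), and similarly M = m/sqrt(W^2), N = n/sqrt(W^2)
H = (E*n - 2*F*m + G*l) / (2*(EG - F^2)*sqrt(W^2)); E*n - 2*F*m + G*l = -40/9, EG - F^2 = 20, so H = (-1/9)/sqrt(20/9)

Answer: H = -sqrt(5)/30


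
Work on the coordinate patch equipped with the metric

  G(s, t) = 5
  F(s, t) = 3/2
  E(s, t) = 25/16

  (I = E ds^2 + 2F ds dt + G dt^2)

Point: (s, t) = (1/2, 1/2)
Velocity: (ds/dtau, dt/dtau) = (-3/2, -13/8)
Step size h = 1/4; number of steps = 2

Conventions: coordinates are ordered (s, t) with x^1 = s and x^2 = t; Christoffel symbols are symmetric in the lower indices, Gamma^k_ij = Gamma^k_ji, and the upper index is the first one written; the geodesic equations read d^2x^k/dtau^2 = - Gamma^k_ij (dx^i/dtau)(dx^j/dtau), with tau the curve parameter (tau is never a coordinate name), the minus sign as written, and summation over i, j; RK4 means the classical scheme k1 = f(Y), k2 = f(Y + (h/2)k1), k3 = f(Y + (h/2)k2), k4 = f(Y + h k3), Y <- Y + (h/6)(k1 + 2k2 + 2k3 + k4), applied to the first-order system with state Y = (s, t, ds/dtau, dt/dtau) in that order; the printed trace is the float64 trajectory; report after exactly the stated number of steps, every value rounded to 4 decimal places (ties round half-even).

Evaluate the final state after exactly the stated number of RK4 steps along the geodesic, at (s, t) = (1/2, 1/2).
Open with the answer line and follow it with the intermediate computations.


Answer: s = -0.2500, t = -0.3125, ds/dtau = -1.5000, dt/dtau = -1.6250

f(Y) = (ds/dtau, dt/dtau, -Gamma^s_ij Y'^i Y'^j, -Gamma^t_ij Y'^i Y'^j) with the Gammas evaluated at the stage position; h = 0.250000; intermediate values shown to 6 dp
step 0: s = 0.5000, t = 0.5000, ds/dtau = -1.5000, dt/dtau = -1.6250
step 1:
  k1: at (s, t) = (0.500000, 0.500000), (ds/dtau, dt/dtau) = (-1.500000, -1.625000); Gamma_sss = 0.000000, Gamma_sst = 0.000000, Gamma_stt = 0.000000, Gamma_tss = 0.000000, Gamma_tst = 0.000000, Gamma_ttt = 0.000000; k1 = (-1.500000, -1.625000, 0.000000, 0.000000)
  k2: at (s, t) = (0.312500, 0.296875), (ds/dtau, dt/dtau) = (-1.500000, -1.625000); Gamma_sss = 0.000000, Gamma_sst = 0.000000, Gamma_stt = 0.000000, Gamma_tss = 0.000000, Gamma_tst = 0.000000, Gamma_ttt = 0.000000; k2 = (-1.500000, -1.625000, 0.000000, 0.000000)
  k3: at (s, t) = (0.312500, 0.296875), (ds/dtau, dt/dtau) = (-1.500000, -1.625000); Gamma_sss = 0.000000, Gamma_sst = 0.000000, Gamma_stt = 0.000000, Gamma_tss = 0.000000, Gamma_tst = 0.000000, Gamma_ttt = 0.000000; k3 = (-1.500000, -1.625000, 0.000000, 0.000000)
  k4: at (s, t) = (0.125000, 0.093750), (ds/dtau, dt/dtau) = (-1.500000, -1.625000); Gamma_sss = 0.000000, Gamma_sst = 0.000000, Gamma_stt = 0.000000, Gamma_tss = 0.000000, Gamma_tst = 0.000000, Gamma_ttt = 0.000000; k4 = (-1.500000, -1.625000, 0.000000, 0.000000)
  Y <- Y + (h/6)(k1 + 2k2 + 2k3 + k4): s = 0.1250, t = 0.0938, ds/dtau = -1.5000, dt/dtau = -1.6250
step 2:
  k1: at (s, t) = (0.125000, 0.093750), (ds/dtau, dt/dtau) = (-1.500000, -1.625000); Gamma_sss = 0.000000, Gamma_sst = 0.000000, Gamma_stt = 0.000000, Gamma_tss = 0.000000, Gamma_tst = 0.000000, Gamma_ttt = 0.000000; k1 = (-1.500000, -1.625000, 0.000000, 0.000000)
  k2: at (s, t) = (-0.062500, -0.109375), (ds/dtau, dt/dtau) = (-1.500000, -1.625000); Gamma_sss = 0.000000, Gamma_sst = 0.000000, Gamma_stt = 0.000000, Gamma_tss = 0.000000, Gamma_tst = 0.000000, Gamma_ttt = 0.000000; k2 = (-1.500000, -1.625000, 0.000000, 0.000000)
  k3: at (s, t) = (-0.062500, -0.109375), (ds/dtau, dt/dtau) = (-1.500000, -1.625000); Gamma_sss = 0.000000, Gamma_sst = 0.000000, Gamma_stt = 0.000000, Gamma_tss = 0.000000, Gamma_tst = 0.000000, Gamma_ttt = 0.000000; k3 = (-1.500000, -1.625000, 0.000000, 0.000000)
  k4: at (s, t) = (-0.250000, -0.312500), (ds/dtau, dt/dtau) = (-1.500000, -1.625000); Gamma_sss = 0.000000, Gamma_sst = 0.000000, Gamma_stt = 0.000000, Gamma_tss = 0.000000, Gamma_tst = 0.000000, Gamma_ttt = 0.000000; k4 = (-1.500000, -1.625000, 0.000000, 0.000000)
  Y <- Y + (h/6)(k1 + 2k2 + 2k3 + k4): s = -0.2500, t = -0.3125, ds/dtau = -1.5000, dt/dtau = -1.6250


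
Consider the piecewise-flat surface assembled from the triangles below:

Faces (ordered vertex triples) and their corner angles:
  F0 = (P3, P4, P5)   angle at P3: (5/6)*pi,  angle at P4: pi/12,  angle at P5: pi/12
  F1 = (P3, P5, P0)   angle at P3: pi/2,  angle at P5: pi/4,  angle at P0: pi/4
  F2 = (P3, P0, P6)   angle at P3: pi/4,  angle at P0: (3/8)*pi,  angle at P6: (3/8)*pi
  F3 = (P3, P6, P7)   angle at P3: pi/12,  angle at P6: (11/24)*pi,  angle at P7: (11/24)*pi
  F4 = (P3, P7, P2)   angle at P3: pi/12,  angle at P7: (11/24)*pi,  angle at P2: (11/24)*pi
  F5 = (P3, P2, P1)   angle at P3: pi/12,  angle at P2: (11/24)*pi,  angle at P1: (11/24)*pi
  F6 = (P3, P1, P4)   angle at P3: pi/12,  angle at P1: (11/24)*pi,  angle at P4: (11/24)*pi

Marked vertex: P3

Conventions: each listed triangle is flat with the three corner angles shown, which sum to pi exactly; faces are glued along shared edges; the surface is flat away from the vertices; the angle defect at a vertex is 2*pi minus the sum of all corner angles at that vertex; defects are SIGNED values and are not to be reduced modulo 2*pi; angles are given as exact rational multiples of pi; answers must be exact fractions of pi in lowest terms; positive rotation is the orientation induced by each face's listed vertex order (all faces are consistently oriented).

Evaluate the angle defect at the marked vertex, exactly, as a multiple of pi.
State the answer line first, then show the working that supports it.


Answer: defect(P3) = pi/12

Sum of corner angles at P3: (23/12)*pi
defect = 2*pi - (23/12)*pi


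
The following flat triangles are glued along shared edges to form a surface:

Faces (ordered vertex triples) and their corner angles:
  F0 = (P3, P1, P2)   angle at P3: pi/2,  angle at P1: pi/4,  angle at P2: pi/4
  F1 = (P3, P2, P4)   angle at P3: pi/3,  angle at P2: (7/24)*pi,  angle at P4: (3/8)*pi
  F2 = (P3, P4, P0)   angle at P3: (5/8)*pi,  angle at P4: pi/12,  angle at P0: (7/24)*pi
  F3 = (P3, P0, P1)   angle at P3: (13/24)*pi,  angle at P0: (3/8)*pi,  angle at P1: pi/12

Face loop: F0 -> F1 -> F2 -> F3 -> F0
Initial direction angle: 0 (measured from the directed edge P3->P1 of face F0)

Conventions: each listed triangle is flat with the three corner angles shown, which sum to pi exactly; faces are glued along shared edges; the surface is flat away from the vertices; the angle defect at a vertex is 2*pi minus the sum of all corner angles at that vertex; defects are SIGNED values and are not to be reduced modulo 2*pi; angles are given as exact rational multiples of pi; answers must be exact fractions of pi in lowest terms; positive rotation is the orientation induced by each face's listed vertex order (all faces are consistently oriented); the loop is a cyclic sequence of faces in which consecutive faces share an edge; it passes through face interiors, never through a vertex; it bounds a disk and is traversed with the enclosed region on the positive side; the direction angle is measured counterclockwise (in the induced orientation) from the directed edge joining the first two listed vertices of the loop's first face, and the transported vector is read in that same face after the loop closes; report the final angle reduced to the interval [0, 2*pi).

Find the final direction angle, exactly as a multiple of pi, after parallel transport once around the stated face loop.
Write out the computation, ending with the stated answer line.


enclosed vertex P3: corner angles sum to 2*pi, defect = 2*pi - 2*pi = 0
the rotation equals the total enclosed defect, so the final angle is initial + defects (mod 2*pi)
final angle = 0 + 0 = 0 (mod 2*pi)

Answer: final direction angle = 0


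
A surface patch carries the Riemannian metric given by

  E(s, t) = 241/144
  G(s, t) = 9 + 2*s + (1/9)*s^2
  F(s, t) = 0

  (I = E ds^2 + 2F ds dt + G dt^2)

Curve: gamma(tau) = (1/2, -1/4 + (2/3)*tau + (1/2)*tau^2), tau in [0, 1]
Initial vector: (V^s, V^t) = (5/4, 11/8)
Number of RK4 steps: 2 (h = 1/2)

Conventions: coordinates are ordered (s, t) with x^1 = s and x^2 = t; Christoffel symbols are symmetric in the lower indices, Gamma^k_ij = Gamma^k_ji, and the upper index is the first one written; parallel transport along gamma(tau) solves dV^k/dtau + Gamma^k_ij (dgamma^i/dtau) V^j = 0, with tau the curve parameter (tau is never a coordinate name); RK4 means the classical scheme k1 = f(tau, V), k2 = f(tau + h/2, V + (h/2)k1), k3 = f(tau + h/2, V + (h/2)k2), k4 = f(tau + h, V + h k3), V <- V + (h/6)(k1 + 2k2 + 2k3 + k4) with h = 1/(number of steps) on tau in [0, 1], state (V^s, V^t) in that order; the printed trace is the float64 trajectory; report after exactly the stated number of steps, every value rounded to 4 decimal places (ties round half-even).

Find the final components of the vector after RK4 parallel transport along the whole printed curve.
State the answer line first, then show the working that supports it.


Answer: V^s = 2.1905, V^t = 1.1621

gamma'(tau) = (0, 2/3 + tau); f(tau, V)^k = -Gamma^k_ij(gamma(tau)) gamma'^i(tau) V^j; h = 1/2; intermediate values shown to 6 dp
curve data and Christoffel symbols at the stage parameters:
  tau = 0.000000: gamma = (0.500000, -0.250000), gamma' = (0.000000, 0.666667); Gamma_sss = 0.000000, Gamma_sst = 0.000000, Gamma_stt = -0.630705, Gamma_tss = 0.000000, Gamma_tst = 0.105263, Gamma_ttt = 0.000000
  tau = 0.250000: gamma = (0.500000, -0.052083), gamma' = (0.000000, 0.916667); Gamma_sss = 0.000000, Gamma_sst = 0.000000, Gamma_stt = -0.630705, Gamma_tss = 0.000000, Gamma_tst = 0.105263, Gamma_ttt = 0.000000
  tau = 0.500000: gamma = (0.500000, 0.208333), gamma' = (0.000000, 1.166667); Gamma_sss = 0.000000, Gamma_sst = 0.000000, Gamma_stt = -0.630705, Gamma_tss = 0.000000, Gamma_tst = 0.105263, Gamma_ttt = 0.000000
  tau = 0.750000: gamma = (0.500000, 0.531250), gamma' = (0.000000, 1.416667); Gamma_sss = 0.000000, Gamma_sst = 0.000000, Gamma_stt = -0.630705, Gamma_tss = 0.000000, Gamma_tst = 0.105263, Gamma_ttt = 0.000000
  tau = 1.000000: gamma = (0.500000, 0.916667), gamma' = (0.000000, 1.666667); Gamma_sss = 0.000000, Gamma_sst = 0.000000, Gamma_stt = -0.630705, Gamma_tss = 0.000000, Gamma_tst = 0.105263, Gamma_ttt = 0.000000
step 0: V^s = 1.2500, V^t = 1.3750
step 1: k1 = (0.578147, -0.087719), k2 = (0.782273, -0.134561), k3 = (0.775503, -0.139485), k4 = (0.960439, -0.201127); V <- V + (h/6)(k1 + 2k2 + 2k3 + k4): V^s = 1.6378, V^t = 1.3053
step 2: k1 = (0.960437, -0.201139), k2 = (1.121315, -0.280046), k3 = (1.103689, -0.286043), k4 = (1.221712, -0.384156); V <- V + (h/6)(k1 + 2k2 + 2k3 + k4): V^s = 2.1905, V^t = 1.1621


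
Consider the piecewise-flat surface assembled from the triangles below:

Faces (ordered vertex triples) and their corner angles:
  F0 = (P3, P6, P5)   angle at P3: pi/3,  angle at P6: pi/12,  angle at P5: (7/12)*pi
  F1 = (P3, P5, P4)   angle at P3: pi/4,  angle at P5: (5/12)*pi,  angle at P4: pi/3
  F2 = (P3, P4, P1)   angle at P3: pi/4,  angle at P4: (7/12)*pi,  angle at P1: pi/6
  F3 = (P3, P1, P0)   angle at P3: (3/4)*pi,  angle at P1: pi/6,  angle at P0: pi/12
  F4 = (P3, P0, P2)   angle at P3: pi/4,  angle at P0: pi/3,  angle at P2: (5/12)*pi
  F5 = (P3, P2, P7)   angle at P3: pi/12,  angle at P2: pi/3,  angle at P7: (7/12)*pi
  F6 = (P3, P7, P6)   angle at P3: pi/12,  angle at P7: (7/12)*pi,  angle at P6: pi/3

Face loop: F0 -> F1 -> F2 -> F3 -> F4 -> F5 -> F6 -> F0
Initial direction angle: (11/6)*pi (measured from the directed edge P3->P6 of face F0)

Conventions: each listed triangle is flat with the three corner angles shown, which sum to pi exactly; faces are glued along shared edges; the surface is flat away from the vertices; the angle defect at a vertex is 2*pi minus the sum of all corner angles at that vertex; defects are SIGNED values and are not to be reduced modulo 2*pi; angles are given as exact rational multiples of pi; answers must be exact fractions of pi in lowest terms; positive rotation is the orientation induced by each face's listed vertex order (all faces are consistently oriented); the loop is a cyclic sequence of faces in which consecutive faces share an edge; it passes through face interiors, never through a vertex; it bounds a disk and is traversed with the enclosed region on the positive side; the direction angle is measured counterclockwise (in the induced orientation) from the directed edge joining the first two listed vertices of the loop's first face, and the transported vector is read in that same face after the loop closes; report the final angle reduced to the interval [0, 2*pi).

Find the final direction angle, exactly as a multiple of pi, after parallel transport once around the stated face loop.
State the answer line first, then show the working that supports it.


Answer: final direction angle = (11/6)*pi

enclosed vertex P3: corner angles sum to 2*pi, defect = 2*pi - 2*pi = 0
summing the enclosed defects onto the initial angle, mod 2*pi in the induced orientation:
final angle = (11/6)*pi + 0 = (11/6)*pi (mod 2*pi)


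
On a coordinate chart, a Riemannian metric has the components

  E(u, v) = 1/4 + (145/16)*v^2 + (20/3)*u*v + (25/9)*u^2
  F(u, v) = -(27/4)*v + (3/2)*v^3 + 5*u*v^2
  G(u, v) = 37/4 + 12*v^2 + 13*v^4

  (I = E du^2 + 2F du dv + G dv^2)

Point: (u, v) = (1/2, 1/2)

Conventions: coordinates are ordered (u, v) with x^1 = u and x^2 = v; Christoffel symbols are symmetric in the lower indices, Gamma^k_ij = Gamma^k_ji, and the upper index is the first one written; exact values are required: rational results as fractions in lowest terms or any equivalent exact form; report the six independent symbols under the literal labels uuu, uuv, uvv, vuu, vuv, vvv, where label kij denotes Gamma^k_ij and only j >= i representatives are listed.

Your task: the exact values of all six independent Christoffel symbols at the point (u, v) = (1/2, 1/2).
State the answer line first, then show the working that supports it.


Answer: Gamma_uuu = 50198/105313, Gamma_uuv = 149226/105313, Gamma_uvv = -157752/526565, Gamma_vuu = -180263/631878, Gamma_vuv = 29274/105313, Gamma_vvv = 341932/526565

E = 2809/576, F = -41/16, G = 209/16 at the point
E_u = 55/9, E_v = 595/48, F_u = 5/4, F_v = -25/8, G_u = 0, G_v = 37/2
EG - F^2 = 526565/9216;  g^inv = (9216/526565) * [[209/16, 41/16], [41/16, 2809/576]]
first-kind symbols [ij,l] = (1/2)(d_i g_jl + d_j g_il - d_l g_ij): [uu,u] = E_u/2 = 55/18, [uu,v] = F_u - E_v/2 = -475/96, [uv,u] = E_v/2 = 595/96, [uv,v] = G_u/2 = 0, [vv,u] = F_v - G_u/2 = -25/8, [vv,v] = G_v/2 = 37/4
Gamma^u_ij = (G*[ij,u] - F*[ij,v])/(EG - F^2), Gamma^v_ij = (E*[ij,v] - F*[ij,u])/(EG - F^2)
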